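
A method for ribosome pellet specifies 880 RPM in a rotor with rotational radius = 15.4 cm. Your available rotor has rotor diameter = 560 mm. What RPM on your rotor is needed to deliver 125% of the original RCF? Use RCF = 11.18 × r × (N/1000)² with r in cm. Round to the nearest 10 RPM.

730 RPM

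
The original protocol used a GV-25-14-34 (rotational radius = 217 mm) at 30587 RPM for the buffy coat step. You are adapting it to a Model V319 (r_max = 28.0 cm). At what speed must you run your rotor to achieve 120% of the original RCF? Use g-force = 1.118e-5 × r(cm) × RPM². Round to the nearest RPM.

Original rotor: r = 217 mm = 21.7 cm
RCF_original = 1.118 × 10⁻⁵ × 21.7 × (30587)² = 1.118 × 10⁻⁵ × 21.7 × 935,564,569 ≈ 226,973.6 × g
Target RCF = 1.2 × 226,973.6 ≈ 272,368.3 × g
272,368.3 = 1.118 × 10⁻⁵ × 28 × N²
N² = 272,368.3 / (31.304 × 10⁻⁵) = 870,075,070
N ≈ √870,075,070 ≈ 29,497.0

29497 RPM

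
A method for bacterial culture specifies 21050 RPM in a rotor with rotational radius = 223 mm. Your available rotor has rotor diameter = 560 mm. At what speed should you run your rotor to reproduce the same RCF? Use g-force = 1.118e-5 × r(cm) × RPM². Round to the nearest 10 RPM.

≈ 18790 RPM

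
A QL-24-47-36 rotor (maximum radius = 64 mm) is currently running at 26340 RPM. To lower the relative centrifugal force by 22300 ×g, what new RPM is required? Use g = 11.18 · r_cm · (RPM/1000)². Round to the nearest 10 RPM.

N₂ ≈ 19550 RPM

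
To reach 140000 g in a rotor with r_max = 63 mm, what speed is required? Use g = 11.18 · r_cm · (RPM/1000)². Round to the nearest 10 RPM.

r = 63 mm = 6.3 cm
140,000 = 11.18 × 6.3 × (N/1000)²
(N/1000)² = 140,000 / 70.434 = 1987.676
N = 1000 × √1987.676 ≈ 44,583.4

N ≈ 44580 RPM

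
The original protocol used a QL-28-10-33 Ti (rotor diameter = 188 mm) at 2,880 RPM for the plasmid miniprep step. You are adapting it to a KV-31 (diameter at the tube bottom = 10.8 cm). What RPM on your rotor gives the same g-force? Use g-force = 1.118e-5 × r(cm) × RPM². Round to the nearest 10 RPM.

Original rotor: r = 188 mm / 2 = 94 mm = 9.4 cm
RCF = 1.118 × 10⁻⁵ × r × N²
RCF_original = 1.118 × 10⁻⁵ × 9.4 × (2880)² = 1.118 × 10⁻⁵ × 9.4 × 8,294,400 ≈ 871.7 × g
Your rotor: r = 10.8 / 2 = 5.4 cm
871.7 = 1.118 × 10⁻⁵ × 5.4 × N²
N² = 871.7 / (6.0372 × 10⁻⁵) = 14,438,813
N ≈ √14,438,813 ≈ 3,799.8

≈ 3800 RPM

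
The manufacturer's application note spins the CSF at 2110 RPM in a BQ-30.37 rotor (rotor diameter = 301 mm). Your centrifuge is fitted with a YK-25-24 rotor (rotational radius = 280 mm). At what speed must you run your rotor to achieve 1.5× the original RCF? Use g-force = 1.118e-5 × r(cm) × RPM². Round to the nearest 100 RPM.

1900 RPM

Original rotor: r = 301 mm / 2 = 150.5 mm = 15.05 cm
RCF = 1.118 × 10⁻⁵ × r × N²
RCF_original = 1.118 × 10⁻⁵ × 15.05 × (2110)² = 1.118 × 10⁻⁵ × 15.05 × 4,452,100 ≈ 749.1 × g
Target RCF = 1.5 × 749.1 ≈ 1,123.7 × g
Your rotor: r = 280 mm = 28.0 cm
1,123.7 = 1.118 × 10⁻⁵ × 28 × N²
N² = 1,123.7 / (31.304 × 10⁻⁵) = 3,589,637
N ≈ √3,589,637 ≈ 1,894.6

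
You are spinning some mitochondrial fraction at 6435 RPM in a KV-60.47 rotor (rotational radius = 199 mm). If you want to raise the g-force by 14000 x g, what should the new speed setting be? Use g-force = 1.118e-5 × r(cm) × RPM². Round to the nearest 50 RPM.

r = 199 mm = 19.9 cm
Current RCF = 1.118 × 10⁻⁵ × 19.9 × (6435)² = 1.118 × 10⁻⁵ × 19.9 × 41,409,225 ≈ 9,212.8 × g
Target RCF = 9,212.8 + 14,000 = 23,212.8 × g
N² = 23,212.8 / (22.2482 × 10⁻⁵) = 104,335,632
N ≈ √104,335,632 ≈ 10,214.5

N₂ ≈ 10200 RPM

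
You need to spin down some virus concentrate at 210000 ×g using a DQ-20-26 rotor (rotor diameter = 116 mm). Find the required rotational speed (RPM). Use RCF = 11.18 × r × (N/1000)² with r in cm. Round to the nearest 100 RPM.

r = 116 mm / 2 = 58 mm = 5.8 cm
RCF = 11.18 × r × (N/1000)²
210,000 = 11.18 × 5.8 × (N/1000)²
(N/1000)² = 210,000 / 64.844 = 3238.542
N = 1000 × √3238.542 ≈ 56,908.2

N ≈ 56900 RPM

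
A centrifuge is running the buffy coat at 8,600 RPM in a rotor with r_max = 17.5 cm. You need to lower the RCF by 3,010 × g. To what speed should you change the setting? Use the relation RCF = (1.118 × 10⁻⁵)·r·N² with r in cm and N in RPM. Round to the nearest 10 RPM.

7650 RPM

Current RCF = 1.118 × 10⁻⁵ × 17.5 × (8600)² = 1.118 × 10⁻⁵ × 17.5 × 73,960,000 ≈ 14,470.3 × g
Target RCF = 14,470.3 − 3,010 = 11,460.3 × g
N² = 11,460.3 / (19.565 × 10⁻⁵) = 58,575,518
N ≈ √58,575,518 ≈ 7,653.5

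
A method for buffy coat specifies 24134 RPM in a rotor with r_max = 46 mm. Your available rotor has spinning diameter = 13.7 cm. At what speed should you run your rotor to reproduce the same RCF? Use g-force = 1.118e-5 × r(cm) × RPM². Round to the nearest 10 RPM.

Original rotor: r = 46 mm = 4.6 cm
RCF_original = 1.118 × 10⁻⁵ × 4.6 × (24134)² = 1.118 × 10⁻⁵ × 4.6 × 582,449,956 ≈ 29,954.2 × g
Your rotor: r = 13.7 / 2 = 6.85 cm
29,954.2 = 1.118 × 10⁻⁵ × 6.85 × N²
N² = 29,954.2 / (7.6583 × 10⁻⁵) = 391,133,803
N ≈ √391,133,803 ≈ 19,777.1

≈ 19780 RPM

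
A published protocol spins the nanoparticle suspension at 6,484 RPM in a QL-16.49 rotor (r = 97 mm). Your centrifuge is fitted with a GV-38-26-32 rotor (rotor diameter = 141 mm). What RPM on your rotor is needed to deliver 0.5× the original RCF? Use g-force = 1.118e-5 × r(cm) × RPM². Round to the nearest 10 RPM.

≈ 5380 RPM

Original rotor: r = 97 mm = 9.7 cm
RCF_original = 1.118 × 10⁻⁵ × 9.7 × (6484)² = 1.118 × 10⁻⁵ × 9.7 × 42,042,256 ≈ 4,559.3 × g
Target RCF = 0.5 × 4,559.3 ≈ 2,279.7 × g
Your rotor: r = 141 mm / 2 = 70.5 mm = 7.05 cm
2,279.7 = 1.118 × 10⁻⁵ × 7.05 × N²
N² = 2,279.7 / (7.8819 × 10⁻⁵) = 28,923,229
N ≈ √28,923,229 ≈ 5,378.0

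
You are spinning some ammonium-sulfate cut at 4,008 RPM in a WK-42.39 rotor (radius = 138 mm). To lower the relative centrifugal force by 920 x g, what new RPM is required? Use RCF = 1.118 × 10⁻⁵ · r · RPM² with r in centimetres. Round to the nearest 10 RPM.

3180 RPM

r = 138 mm = 13.8 cm
Current RCF = 1.118 × 10⁻⁵ × 13.8 × (4008)² = 1.118 × 10⁻⁵ × 13.8 × 16,064,064 ≈ 2,478.4 × g
Target RCF = 2,478.4 − 920 = 1,558.4 × g
N² = 1,558.4 / (15.4284 × 10⁻⁵) = 10,100,853
N ≈ √10,100,853 ≈ 3,178.2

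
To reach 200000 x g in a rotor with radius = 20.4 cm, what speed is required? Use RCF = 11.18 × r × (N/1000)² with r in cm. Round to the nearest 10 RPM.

200,000 = 11.18 × 20.4 × (N/1000)²
(N/1000)² = 200,000 / 228.072 = 876.9161
N = 1000 × √876.9161 ≈ 29,612.8

29610 RPM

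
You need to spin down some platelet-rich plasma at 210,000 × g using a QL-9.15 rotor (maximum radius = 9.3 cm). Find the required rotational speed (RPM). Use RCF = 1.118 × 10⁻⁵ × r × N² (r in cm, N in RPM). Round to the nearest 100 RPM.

210,000 = 1.118 × 10⁻⁵ × 9.3 × N²
N² = 210,000 / (10.3974 × 10⁻⁵) = 2,019,735,703
N ≈ √2,019,735,703 ≈ 44,941.5

N ≈ 44900 RPM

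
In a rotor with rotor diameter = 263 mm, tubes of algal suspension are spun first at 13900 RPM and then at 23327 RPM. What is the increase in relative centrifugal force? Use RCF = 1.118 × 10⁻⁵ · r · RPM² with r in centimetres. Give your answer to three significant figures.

r = 263 mm / 2 = 131.5 mm = 13.15 cm
RCF₁ = 1.118 × 10⁻⁵ × 13.15 × (13900)² = 1.118 × 10⁻⁵ × 13.15 × 193,210,000 ≈ 28,405.2 × g
RCF₂ = 1.118 × 10⁻⁵ × 13.15 × (23327)² = 1.118 × 10⁻⁵ × 13.15 × 544,148,929 ≈ 79,999.1 × g
Increase = 79,999.1 − 28,405.2 = 51,593.9

51600 × g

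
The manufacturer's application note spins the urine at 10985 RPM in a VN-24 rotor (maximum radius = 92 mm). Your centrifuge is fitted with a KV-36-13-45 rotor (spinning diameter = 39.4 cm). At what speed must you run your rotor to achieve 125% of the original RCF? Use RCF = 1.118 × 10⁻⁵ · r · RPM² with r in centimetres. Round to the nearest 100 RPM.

Original rotor: r = 92 mm = 9.2 cm
RCF = 1.118 × 10⁻⁵ × r × N²
RCF_original = 1.118 × 10⁻⁵ × 9.2 × (10985)² = 1.118 × 10⁻⁵ × 9.2 × 120,670,225 ≈ 12,411.7 × g
Target RCF = 1.25 × 12,411.7 ≈ 15,514.6 × g
Your rotor: r = 39.4 / 2 = 19.7 cm
15,514.6 = 1.118 × 10⁻⁵ × 19.7 × N²
N² = 15,514.6 / (22.0246 × 10⁻⁵) = 70,442,142
N ≈ √70,442,142 ≈ 8,393.0

8400 RPM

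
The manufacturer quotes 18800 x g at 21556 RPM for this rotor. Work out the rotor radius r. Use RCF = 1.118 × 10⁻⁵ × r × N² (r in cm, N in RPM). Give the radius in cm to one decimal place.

r ≈ 3.6 cm

18800 = 1.118 × 10⁻⁵ × r × (21556)²
r = 18800 / (1.118 × 10⁻⁵ × 464,661,136) = 18800 / 5194.912 ≈ 3.619 cm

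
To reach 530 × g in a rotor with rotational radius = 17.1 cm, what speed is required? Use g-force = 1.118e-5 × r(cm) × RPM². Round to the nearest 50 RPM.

N ≈ 1650 RPM

530 = 1.118 × 10⁻⁵ × 17.1 × N²
N² = 530 / (19.1178 × 10⁻⁵) = 2,772,286
N ≈ √2,772,286 ≈ 1,665.0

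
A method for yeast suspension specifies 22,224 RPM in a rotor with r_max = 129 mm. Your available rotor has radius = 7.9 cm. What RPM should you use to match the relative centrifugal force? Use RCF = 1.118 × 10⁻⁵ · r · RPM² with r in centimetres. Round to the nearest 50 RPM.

Original rotor: r = 129 mm = 12.9 cm
RCF = 1.118 × 10⁻⁵ × r × N²
RCF_original = 1.118 × 10⁻⁵ × 12.9 × (22224)² = 1.118 × 10⁻⁵ × 12.9 × 493,906,176 ≈ 71,232.1 × g
71,232.1 = 1.118 × 10⁻⁵ × 7.9 × N²
N² = 71,232.1 / (8.8322 × 10⁻⁵) = 806,504,608
N ≈ √806,504,608 ≈ 28,399.0

28400 RPM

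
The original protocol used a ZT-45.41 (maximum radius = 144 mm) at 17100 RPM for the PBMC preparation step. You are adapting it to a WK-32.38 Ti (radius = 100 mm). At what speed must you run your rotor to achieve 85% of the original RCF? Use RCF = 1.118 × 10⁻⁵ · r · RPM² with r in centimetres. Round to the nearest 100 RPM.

Original rotor: r = 144 mm = 14.4 cm
RCF_original = 1.118 × 10⁻⁵ × 14.4 × (17100)² = 1.118 × 10⁻⁵ × 14.4 × 292,410,000 ≈ 47,075.7 × g
Target RCF = 0.85 × 47,075.7 ≈ 40,014.3 × g
Your rotor: r = 100 mm = 10.0 cm
40,014.3 = 1.118 × 10⁻⁵ × 10 × N²
N² = 40,014.3 / (11.18 × 10⁻⁵) = 357,909,660
N ≈ √357,909,660 ≈ 18,918.5

18900 RPM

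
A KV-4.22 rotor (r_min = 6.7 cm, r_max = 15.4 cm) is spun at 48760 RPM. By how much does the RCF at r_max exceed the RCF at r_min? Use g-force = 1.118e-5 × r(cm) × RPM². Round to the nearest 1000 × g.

RCF_max = 1.118 × 10⁻⁵ × 15.4 × (48760)² = 1.118 × 10⁻⁵ × 15.4 × 2,377,537,600 ≈ 409,345.4 × g
RCF_min = 1.118 × 10⁻⁵ × 6.7 × (48760)² = 1.118 × 10⁻⁵ × 6.7 × 2,377,537,600 ≈ 178,091.8 × g
ΔRCF = 409,345.4 − 178,091.8 = 231,253.6

ΔRCF ≈ 231000 g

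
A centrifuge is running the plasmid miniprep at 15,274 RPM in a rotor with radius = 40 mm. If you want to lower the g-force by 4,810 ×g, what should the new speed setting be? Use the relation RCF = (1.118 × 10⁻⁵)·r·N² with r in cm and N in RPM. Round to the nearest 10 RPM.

11210 RPM

r = 40 mm = 4.0 cm
Current RCF = 1.118 × 10⁻⁵ × 4 × (15274)² = 1.118 × 10⁻⁵ × 4 × 233,295,076 ≈ 10,433 × g
Target RCF = 10,433 − 4,810 = 5,623 × g
N² = 5,623 / (4.472 × 10⁻⁵) = 125,737,925
N ≈ √125,737,925 ≈ 11,213.3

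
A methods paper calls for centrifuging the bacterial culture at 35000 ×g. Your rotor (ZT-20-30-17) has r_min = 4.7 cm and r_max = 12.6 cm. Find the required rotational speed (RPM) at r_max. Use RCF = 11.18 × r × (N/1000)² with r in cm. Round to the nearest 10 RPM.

≈ 15760 RPM

Use r_max = 12.6 cm.
35,000 = 11.18 × 12.6 × (N/1000)²
(N/1000)² = 35,000 / 140.868 = 248.4596
N = 1000 × √248.4596 ≈ 15,762.6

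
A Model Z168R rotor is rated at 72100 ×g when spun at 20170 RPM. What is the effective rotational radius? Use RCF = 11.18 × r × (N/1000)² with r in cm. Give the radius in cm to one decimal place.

≈ 15.9 cm

RCF = 11.18 × r × (N/1000)²
72100 = 11.18 × r × (20.17)²
r = 72100 / (11.18 × 406.8289) = 72100 / 4548.347 ≈ 15.852 cm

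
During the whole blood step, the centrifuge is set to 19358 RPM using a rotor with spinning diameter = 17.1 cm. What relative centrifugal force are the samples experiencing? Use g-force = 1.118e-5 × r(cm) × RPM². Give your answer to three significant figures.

r = 17.1 / 2 = 8.55 cm
RCF = 1.118 × 10⁻⁵ × 8.55 × (19358)² = 1.118 × 10⁻⁵ × 8.55 × 374,732,164 ≈ 35,820.3 × g

35800 × g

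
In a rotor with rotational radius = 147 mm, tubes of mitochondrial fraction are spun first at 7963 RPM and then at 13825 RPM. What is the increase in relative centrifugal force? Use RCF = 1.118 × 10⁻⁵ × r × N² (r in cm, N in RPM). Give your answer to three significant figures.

21000 ×g

r = 147 mm = 14.7 cm
RCF₁ = 1.118 × 10⁻⁵ × 14.7 × (7963)² = 1.118 × 10⁻⁵ × 14.7 × 63,409,369 ≈ 10,421.1 × g
RCF₂ = 1.118 × 10⁻⁵ × 14.7 × (13825)² = 1.118 × 10⁻⁵ × 14.7 × 191,130,625 ≈ 31,411.6 × g
Increase = 31,411.6 − 10,421.1 = 20,990.5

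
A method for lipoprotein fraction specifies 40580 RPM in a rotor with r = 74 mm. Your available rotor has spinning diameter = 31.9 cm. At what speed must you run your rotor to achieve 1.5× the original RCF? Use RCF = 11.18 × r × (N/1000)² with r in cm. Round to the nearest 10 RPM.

Original rotor: r = 74 mm = 7.4 cm
RCF_original = 11.18 × 7.4 × (40.58)² = 11.18 × 7.4 × 1,646.7364 ≈ 136,237.8 × g
Target RCF = 1.5 × 136,237.8 ≈ 204,356.7 × g
Your rotor: r = 31.9 / 2 = 15.95 cm
204,356.7 = 11.18 × 15.95 × (N/1000)²
(N/1000)² = 204,356.7 / 178.321 = 1146.005
N = 1000 × √1146.005 ≈ 33,852.7

33850 RPM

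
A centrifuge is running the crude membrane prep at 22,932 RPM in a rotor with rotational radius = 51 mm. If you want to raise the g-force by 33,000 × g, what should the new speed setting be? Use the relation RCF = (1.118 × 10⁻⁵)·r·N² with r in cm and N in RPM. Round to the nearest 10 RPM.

N₂ ≈ 33240 RPM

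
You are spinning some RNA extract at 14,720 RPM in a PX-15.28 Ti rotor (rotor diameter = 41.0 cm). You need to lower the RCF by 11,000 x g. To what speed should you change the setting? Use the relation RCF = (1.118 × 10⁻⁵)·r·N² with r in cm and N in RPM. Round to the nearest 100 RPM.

r = 41.0 / 2 = 20.5 cm
Current RCF = 1.118 × 10⁻⁵ × 20.5 × (14720)² = 1.118 × 10⁻⁵ × 20.5 × 216,678,400 ≈ 49,660.5 × g
Target RCF = 49,660.5 − 11,000 = 38,660.5 × g
N² = 38,660.5 / (22.919 × 10⁻⁵) = 168,683,189
N ≈ √168,683,189 ≈ 12,987.8

N₂ ≈ 13000 RPM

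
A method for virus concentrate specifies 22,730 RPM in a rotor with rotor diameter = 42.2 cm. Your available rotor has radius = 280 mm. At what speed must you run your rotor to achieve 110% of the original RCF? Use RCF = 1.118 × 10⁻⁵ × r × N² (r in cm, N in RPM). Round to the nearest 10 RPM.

20690 RPM

Original rotor: r = 42.2 / 2 = 21.1 cm
RCF_original = 1.118 × 10⁻⁵ × 21.1 × (22730)² = 1.118 × 10⁻⁵ × 21.1 × 516,652,900 ≈ 121,877.4 × g
Target RCF = 1.1 × 121,877.4 ≈ 134,065.1 × g
Your rotor: r = 280 mm = 28.0 cm
134,065.1 = 1.118 × 10⁻⁵ × 28 × N²
N² = 134,065.1 / (31.304 × 10⁻⁵) = 428,268,272
N ≈ √428,268,272 ≈ 20,694.6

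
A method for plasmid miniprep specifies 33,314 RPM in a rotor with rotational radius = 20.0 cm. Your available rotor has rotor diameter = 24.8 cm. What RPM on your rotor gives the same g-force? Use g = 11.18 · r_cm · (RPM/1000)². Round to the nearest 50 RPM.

≈ 42300 RPM

RCF = 11.18 × r × (N/1000)²
RCF_original = 11.18 × 20 × (33.314)² = 11.18 × 20 × 1,109.822596 ≈ 248,156.3 × g
Your rotor: r = 24.8 / 2 = 12.4 cm
248,156.3 = 11.18 × 12.4 × (N/1000)²
(N/1000)² = 248,156.3 / 138.632 = 1790.036
N = 1000 × √1790.036 ≈ 42,308.8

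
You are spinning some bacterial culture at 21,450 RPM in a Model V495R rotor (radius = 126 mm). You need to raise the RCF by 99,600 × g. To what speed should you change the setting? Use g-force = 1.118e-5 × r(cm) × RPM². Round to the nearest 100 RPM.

r = 126 mm = 12.6 cm
Current RCF = 1.118 × 10⁻⁵ × 12.6 × (21450)² = 1.118 × 10⁻⁵ × 12.6 × 460,102,500 ≈ 64,813.7 × g
Target RCF = 64,813.7 + 99,600 = 164,413.7 × g
N² = 164,413.7 / (14.0868 × 10⁻⁵) = 1,167,147,258
N ≈ √1,167,147,258 ≈ 34,163.5

N₂ ≈ 34200 RPM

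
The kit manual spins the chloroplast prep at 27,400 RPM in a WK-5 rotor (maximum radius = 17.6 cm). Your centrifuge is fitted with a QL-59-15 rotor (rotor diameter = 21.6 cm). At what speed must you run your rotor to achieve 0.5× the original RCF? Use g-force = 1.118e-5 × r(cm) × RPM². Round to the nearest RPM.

24733 RPM

RCF_original = 1.118 × 10⁻⁵ × 17.6 × (27400)² = 1.118 × 10⁻⁵ × 17.6 × 750,760,000 ≈ 147,725.5 × g
Target RCF = 0.5 × 147,725.5 ≈ 73,862.8 × g
Your rotor: r = 21.6 / 2 = 10.8 cm
73,862.8 = 1.118 × 10⁻⁵ × 10.8 × N²
N² = 73,862.8 / (12.0744 × 10⁻⁵) = 611,730,604
N ≈ √611,730,604 ≈ 24,733.2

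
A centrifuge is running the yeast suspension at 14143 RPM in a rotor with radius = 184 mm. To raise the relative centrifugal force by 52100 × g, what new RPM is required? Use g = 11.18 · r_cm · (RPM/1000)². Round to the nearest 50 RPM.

21300 RPM

r = 184 mm = 18.4 cm
Current RCF = 11.18 × 18.4 × (14.143)² = 11.18 × 18.4 × 200.024449 ≈ 41,147.4 × g
Target RCF = 41,147.4 + 52,100 = 93,247.4 × g
(N/1000)² = 93,247.4 / 205.712 = 453.291
N = 1000 × √453.291 ≈ 21,290.6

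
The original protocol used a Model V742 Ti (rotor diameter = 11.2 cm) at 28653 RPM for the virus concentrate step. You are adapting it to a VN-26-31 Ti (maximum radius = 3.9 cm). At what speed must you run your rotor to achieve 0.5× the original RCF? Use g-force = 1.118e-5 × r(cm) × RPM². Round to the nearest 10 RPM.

Original rotor: r = 11.2 / 2 = 5.6 cm
RCF_original = 1.118 × 10⁻⁵ × 5.6 × (28653)² = 1.118 × 10⁻⁵ × 5.6 × 820,994,409 ≈ 51,400.8 × g
Target RCF = 0.5 × 51,400.8 ≈ 25,700.4 × g
25,700.4 = 1.118 × 10⁻⁵ × 3.9 × N²
N² = 25,700.4 / (4.3602 × 10⁻⁵) = 589,431,677
N ≈ √589,431,677 ≈ 24,278.2

≈ 24280 RPM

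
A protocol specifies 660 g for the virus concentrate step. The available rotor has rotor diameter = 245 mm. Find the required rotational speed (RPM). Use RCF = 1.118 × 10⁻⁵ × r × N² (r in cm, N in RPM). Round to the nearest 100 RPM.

N ≈ 2200 RPM

r = 245 mm / 2 = 122.5 mm = 12.25 cm
660 = 1.118 × 10⁻⁵ × 12.25 × N²
N² = 660 / (13.6955 × 10⁻⁵) = 4,819,101
N ≈ √4,819,101 ≈ 2,195.2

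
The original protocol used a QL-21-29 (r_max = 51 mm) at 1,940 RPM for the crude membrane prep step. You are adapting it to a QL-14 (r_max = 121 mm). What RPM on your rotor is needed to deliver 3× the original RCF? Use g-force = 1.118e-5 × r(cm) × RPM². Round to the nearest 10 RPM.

2180 RPM

Original rotor: r = 51 mm = 5.1 cm
RCF_original = 1.118 × 10⁻⁵ × 5.1 × (1940)² = 1.118 × 10⁻⁵ × 5.1 × 3,763,600 ≈ 214.6 × g
Target RCF = 3 × 214.6 ≈ 643.8 × g
Your rotor: r = 121 mm = 12.1 cm
643.8 = 1.118 × 10⁻⁵ × 12.1 × N²
N² = 643.8 / (13.5278 × 10⁻⁵) = 4,759,089
N ≈ √4,759,089 ≈ 2,181.5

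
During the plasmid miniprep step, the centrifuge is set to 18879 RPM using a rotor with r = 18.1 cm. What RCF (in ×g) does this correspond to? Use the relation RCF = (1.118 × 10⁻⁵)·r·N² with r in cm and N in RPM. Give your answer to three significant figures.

RCF = 1.118 × 10⁻⁵ × 18.1 × (18879)² = 1.118 × 10⁻⁵ × 18.1 × 356,416,641 ≈ 72,123.8 × g

≈ 72100 ×g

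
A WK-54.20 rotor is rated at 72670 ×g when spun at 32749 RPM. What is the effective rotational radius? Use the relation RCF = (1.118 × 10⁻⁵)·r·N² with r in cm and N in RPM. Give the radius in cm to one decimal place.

72670 = 1.118 × 10⁻⁵ × r × (32749)²
r = 72670 / (1.118 × 10⁻⁵ × 1,072,497,001) = 72670 / 11990.52 ≈ 6.061 cm

r ≈ 6.1 cm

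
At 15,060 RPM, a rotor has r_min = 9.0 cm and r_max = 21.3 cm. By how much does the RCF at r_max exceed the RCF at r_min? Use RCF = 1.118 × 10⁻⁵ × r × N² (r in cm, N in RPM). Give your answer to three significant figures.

RCF_max = 1.118 × 10⁻⁵ × 21.3 × (15060)² = 1.118 × 10⁻⁵ × 21.3 × 226,803,600 ≈ 54,009.6 × g
RCF_min = 1.118 × 10⁻⁵ × 9 × (15060)² = 1.118 × 10⁻⁵ × 9 × 226,803,600 ≈ 22,821 × g
ΔRCF = 54,009.6 − 22,821 = 31,188.6

≈ 31200 x g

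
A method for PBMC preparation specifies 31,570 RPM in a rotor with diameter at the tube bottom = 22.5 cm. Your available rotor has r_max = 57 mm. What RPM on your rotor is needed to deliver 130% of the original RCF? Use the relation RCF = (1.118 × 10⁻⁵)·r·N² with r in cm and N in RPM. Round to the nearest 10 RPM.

≈ 50570 RPM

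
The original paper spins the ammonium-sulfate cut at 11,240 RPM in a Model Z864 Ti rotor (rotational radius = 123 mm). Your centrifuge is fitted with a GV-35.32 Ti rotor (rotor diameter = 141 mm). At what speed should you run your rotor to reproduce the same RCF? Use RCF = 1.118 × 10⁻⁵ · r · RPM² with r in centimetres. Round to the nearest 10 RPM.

Original rotor: r = 123 mm = 12.3 cm
RCF = 1.118 × 10⁻⁵ × r × N²
RCF_original = 1.118 × 10⁻⁵ × 12.3 × (11240)² = 1.118 × 10⁻⁵ × 12.3 × 126,337,600 ≈ 17,373.2 × g
Your rotor: r = 141 mm / 2 = 70.5 mm = 7.05 cm
17,373.2 = 1.118 × 10⁻⁵ × 7.05 × N²
N² = 17,373.2 / (7.8819 × 10⁻⁵) = 220,418,935
N ≈ √220,418,935 ≈ 14,846.5

≈ 14850 RPM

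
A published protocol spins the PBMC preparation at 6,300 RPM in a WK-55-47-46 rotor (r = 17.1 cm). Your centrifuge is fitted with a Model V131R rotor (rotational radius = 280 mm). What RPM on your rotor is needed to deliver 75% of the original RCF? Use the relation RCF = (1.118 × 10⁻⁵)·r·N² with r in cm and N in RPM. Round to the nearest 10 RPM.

RCF = 1.118 × 10⁻⁵ × r × N²
RCF_original = 1.118 × 10⁻⁵ × 17.1 × (6300)² = 1.118 × 10⁻⁵ × 17.1 × 39,690,000 ≈ 7,587.9 × g
Target RCF = 0.75 × 7,587.9 ≈ 5,690.9 × g
Your rotor: r = 280 mm = 28.0 cm
5,690.9 = 1.118 × 10⁻⁵ × 28 × N²
N² = 5,690.9 / (31.304 × 10⁻⁵) = 18,179,466
N ≈ √18,179,466 ≈ 4,263.7

≈ 4260 RPM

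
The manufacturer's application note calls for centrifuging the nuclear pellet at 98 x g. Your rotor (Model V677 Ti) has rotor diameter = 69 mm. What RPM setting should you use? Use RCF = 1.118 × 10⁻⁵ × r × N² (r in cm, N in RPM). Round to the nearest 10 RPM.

≈ 1590 RPM

r = 69 mm / 2 = 34.5 mm = 3.45 cm
RCF = 1.118 × 10⁻⁵ × r × N²
98 = 1.118 × 10⁻⁵ × 3.45 × N²
N² = 98 / (3.8571 × 10⁻⁵) = 2,540,769
N ≈ √2,540,769 ≈ 1,594.0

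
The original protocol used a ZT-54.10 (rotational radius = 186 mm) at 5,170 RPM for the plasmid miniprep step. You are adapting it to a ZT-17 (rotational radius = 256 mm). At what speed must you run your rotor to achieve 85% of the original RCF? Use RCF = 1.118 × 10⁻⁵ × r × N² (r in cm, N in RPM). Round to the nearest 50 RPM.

≈ 4050 RPM

Original rotor: r = 186 mm = 18.6 cm
RCF_original = 1.118 × 10⁻⁵ × 18.6 × (5170)² = 1.118 × 10⁻⁵ × 18.6 × 26,728,900 ≈ 5,558.2 × g
Target RCF = 0.85 × 5,558.2 ≈ 4,724.5 × g
Your rotor: r = 256 mm = 25.6 cm
4,724.5 = 1.118 × 10⁻⁵ × 25.6 × N²
N² = 4,724.5 / (28.6208 × 10⁻⁵) = 16,507,226
N ≈ √16,507,226 ≈ 4,062.9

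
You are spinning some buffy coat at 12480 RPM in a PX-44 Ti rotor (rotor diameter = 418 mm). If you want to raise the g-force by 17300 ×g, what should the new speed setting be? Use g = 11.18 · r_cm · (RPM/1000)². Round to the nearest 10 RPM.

r = 418 mm / 2 = 209 mm = 20.9 cm
Current RCF = 11.18 × 20.9 × (12.48)² = 11.18 × 20.9 × 155.7504 ≈ 36,392.9 × g
Target RCF = 36,392.9 + 17,300 = 53,692.9 × g
(N/1000)² = 53,692.9 / 233.662 = 229.7888
N = 1000 × √229.7888 ≈ 15,158.8

N₂ ≈ 15160 RPM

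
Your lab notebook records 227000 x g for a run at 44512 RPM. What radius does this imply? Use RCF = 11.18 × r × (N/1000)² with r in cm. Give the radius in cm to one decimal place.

RCF = 11.18 × r × (N/1000)²
227000 = 11.18 × r × (44.512)²
r = 227000 / (11.18 × 1981.318144) = 227000 / 22151.14 ≈ 10.248 cm

r ≈ 10.2 cm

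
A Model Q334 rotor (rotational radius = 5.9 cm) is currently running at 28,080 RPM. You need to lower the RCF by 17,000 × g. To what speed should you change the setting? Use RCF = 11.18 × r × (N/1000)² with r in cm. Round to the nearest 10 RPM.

≈ 23040 RPM

Current RCF = 11.18 × 5.9 × (28.08)² = 11.18 × 5.9 × 788.4864 ≈ 52,010.1 × g
Target RCF = 52,010.1 − 17,000 = 35,010.1 × g
(N/1000)² = 35,010.1 / 65.962 = 530.7617
N = 1000 × √530.7617 ≈ 23,038.3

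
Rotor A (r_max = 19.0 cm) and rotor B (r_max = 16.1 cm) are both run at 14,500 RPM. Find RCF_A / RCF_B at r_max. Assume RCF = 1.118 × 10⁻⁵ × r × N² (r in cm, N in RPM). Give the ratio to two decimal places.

1.18

At fixed N, RCF ∝ r, so RCF_A/RCF_B = r_A/r_B = 19.0 / 16.1 = 1.1801.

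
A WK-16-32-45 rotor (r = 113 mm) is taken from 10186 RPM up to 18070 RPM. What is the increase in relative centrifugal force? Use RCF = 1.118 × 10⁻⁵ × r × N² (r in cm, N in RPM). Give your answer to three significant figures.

≈ 28100 × g

r = 113 mm = 11.3 cm
RCF₁ = 1.118 × 10⁻⁵ × 11.3 × (10186)² = 1.118 × 10⁻⁵ × 11.3 × 103,754,596 ≈ 13,107.7 × g
RCF₂ = 1.118 × 10⁻⁵ × 11.3 × (18070)² = 1.118 × 10⁻⁵ × 11.3 × 326,524,900 ≈ 41,251.2 × g
Increase = 41,251.2 − 13,107.7 = 28,143.5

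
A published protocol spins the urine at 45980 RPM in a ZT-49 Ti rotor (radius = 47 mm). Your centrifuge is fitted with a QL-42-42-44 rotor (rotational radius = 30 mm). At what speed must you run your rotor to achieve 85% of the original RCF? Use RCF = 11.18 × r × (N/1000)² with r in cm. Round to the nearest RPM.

≈ 53060 RPM

Original rotor: r = 47 mm = 4.7 cm
RCF = 11.18 × r × (N/1000)²
RCF_original = 11.18 × 4.7 × (45.98)² = 11.18 × 4.7 × 2,114.1604 ≈ 111,090.7 × g
Target RCF = 0.85 × 111,090.7 ≈ 94,427.1 × g
Your rotor: r = 30 mm = 3.0 cm
94,427.1 = 11.18 × 3 × (N/1000)²
(N/1000)² = 94,427.1 / 33.54 = 2815.358
N = 1000 × √2815.358 ≈ 53,059.9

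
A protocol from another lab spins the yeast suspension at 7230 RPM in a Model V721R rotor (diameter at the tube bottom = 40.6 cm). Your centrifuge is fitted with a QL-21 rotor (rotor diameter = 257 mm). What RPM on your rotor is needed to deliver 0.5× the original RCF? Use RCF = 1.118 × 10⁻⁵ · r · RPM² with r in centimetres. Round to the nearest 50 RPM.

≈ 6450 RPM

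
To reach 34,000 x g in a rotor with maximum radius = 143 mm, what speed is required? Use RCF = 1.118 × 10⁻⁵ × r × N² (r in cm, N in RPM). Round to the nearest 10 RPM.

r = 143 mm = 14.3 cm
34,000 = 1.118 × 10⁻⁵ × 14.3 × N²
N² = 34,000 / (15.9874 × 10⁻⁵) = 212,667,476
N ≈ √212,667,476 ≈ 14,583.1

N ≈ 14580 RPM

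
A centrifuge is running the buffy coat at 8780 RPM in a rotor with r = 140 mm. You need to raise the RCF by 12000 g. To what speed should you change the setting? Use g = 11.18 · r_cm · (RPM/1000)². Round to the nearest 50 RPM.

N₂ ≈ 12400 RPM

r = 140 mm = 14.0 cm
Current RCF = 11.18 × 14 × (8.78)² = 11.18 × 14 × 77.0884 ≈ 12,065.9 × g
Target RCF = 12,065.9 + 12,000 = 24,065.9 × g
(N/1000)² = 24,065.9 / 156.52 = 153.7561
N = 1000 × √153.7561 ≈ 12,399.8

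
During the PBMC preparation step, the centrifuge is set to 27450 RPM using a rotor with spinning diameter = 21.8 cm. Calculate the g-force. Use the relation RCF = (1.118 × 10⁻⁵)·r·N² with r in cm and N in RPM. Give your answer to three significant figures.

r = 21.8 / 2 = 10.9 cm
RCF = 1.118 × 10⁻⁵ × 10.9 × (27450)² = 1.118 × 10⁻⁵ × 10.9 × 753,502,500 ≈ 91,823.3 × g

≈ 91800 ×g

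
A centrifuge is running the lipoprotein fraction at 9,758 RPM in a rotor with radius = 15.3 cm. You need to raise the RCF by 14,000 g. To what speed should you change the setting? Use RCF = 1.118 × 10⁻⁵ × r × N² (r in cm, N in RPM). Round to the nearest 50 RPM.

N₂ ≈ 13300 RPM

Current RCF = 1.118 × 10⁻⁵ × 15.3 × (9758)² = 1.118 × 10⁻⁵ × 15.3 × 95,218,564 ≈ 16,287.5 × g
Target RCF = 16,287.5 + 14,000 = 30,287.5 × g
N² = 30,287.5 / (17.1054 × 10⁻⁵) = 177,063,968
N ≈ √177,063,968 ≈ 13,306.5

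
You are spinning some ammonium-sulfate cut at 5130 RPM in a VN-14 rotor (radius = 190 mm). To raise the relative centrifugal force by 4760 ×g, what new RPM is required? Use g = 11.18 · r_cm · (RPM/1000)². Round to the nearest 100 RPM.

r = 190 mm = 19.0 cm
Current RCF = 11.18 × 19 × (5.13)² = 11.18 × 19 × 26.3169 ≈ 5,590.2 × g
Target RCF = 5,590.2 + 4,760 = 10,350.2 × g
(N/1000)² = 10,350.2 / 212.42 = 48.72517
N = 1000 × √48.72517 ≈ 6,980.3

N₂ ≈ 7000 RPM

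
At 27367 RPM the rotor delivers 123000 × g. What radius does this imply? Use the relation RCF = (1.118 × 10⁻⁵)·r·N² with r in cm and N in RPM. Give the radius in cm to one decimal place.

123000 = 1.118 × 10⁻⁵ × r × (27367)²
r = 123000 / (1.118 × 10⁻⁵ × 748,952,689) = 123000 / 8373.291 ≈ 14.690 cm

14.7 cm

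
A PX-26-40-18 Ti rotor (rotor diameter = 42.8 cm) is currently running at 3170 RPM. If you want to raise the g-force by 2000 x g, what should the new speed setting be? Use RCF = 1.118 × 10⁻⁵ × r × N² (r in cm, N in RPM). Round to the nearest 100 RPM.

4300 RPM

r = 42.8 / 2 = 21.4 cm
Current RCF = 1.118 × 10⁻⁵ × 21.4 × (3170)² = 1.118 × 10⁻⁵ × 21.4 × 10,048,900 ≈ 2,404.2 × g
Target RCF = 2,404.2 + 2,000 = 4,404.2 × g
N² = 4,404.2 / (23.9252 × 10⁻⁵) = 18,408,206
N ≈ √18,408,206 ≈ 4,290.5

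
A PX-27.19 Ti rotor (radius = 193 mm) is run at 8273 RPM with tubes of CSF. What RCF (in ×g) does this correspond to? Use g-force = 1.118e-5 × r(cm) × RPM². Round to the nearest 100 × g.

r = 193 mm = 19.3 cm
RCF = 1.118 × 10⁻⁵ × r × N²
RCF = 1.118 × 10⁻⁵ × 19.3 × (8273)² = 1.118 × 10⁻⁵ × 19.3 × 68,442,529 ≈ 14,768.1 × g

RCF ≈ 14800 ×g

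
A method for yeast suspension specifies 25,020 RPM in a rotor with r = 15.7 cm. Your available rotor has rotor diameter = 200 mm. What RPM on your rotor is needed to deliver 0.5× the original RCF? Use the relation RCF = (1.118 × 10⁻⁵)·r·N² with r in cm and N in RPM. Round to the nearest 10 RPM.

RCF = 1.118 × 10⁻⁵ × r × N²
RCF_original = 1.118 × 10⁻⁵ × 15.7 × (25020)² = 1.118 × 10⁻⁵ × 15.7 × 626,000,400 ≈ 109,879.3 × g
Target RCF = 0.5 × 109,879.3 ≈ 54,939.7 × g
Your rotor: r = 200 mm / 2 = 100 mm = 10 cm
54,939.7 = 1.118 × 10⁻⁵ × 10 × N²
N² = 54,939.7 / (11.18 × 10⁻⁵) = 491,410,555
N ≈ √491,410,555 ≈ 22,167.8

22170 RPM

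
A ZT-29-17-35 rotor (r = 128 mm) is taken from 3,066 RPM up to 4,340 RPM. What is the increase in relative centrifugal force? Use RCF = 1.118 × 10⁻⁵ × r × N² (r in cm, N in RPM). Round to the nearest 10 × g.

r = 128 mm = 12.8 cm
RCF₁ = 1.118 × 10⁻⁵ × 12.8 × (3066)² = 1.118 × 10⁻⁵ × 12.8 × 9,400,356 ≈ 1,345.2 × g
RCF₂ = 1.118 × 10⁻⁵ × 12.8 × (4340)² = 1.118 × 10⁻⁵ × 12.8 × 18,835,600 ≈ 2,695.4 × g
Increase = 2,695.4 − 1,345.2 = 1,350.2

1350 × g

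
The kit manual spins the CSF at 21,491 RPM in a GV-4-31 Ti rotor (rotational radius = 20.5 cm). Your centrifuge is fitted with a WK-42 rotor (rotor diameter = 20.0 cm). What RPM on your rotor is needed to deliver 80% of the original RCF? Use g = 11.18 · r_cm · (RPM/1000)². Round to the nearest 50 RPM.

≈ 27500 RPM

RCF_original = 11.18 × 20.5 × (21.491)² = 11.18 × 20.5 × 461.863081 ≈ 105,854.4 × g
Target RCF = 0.8 × 105,854.4 ≈ 84,683.5 × g
Your rotor: r = 20.0 / 2 = 10 cm
84,683.5 = 11.18 × 10 × (N/1000)²
(N/1000)² = 84,683.5 / 111.8 = 757.4553
N = 1000 × √757.4553 ≈ 27,521.9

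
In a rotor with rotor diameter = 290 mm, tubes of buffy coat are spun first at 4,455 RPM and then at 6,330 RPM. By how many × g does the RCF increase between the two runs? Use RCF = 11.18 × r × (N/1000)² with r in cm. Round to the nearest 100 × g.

r = 290 mm / 2 = 145 mm = 14.5 cm
RCF₁ = 11.18 × 14.5 × (4.455)² = 11.18 × 14.5 × 19.847025 ≈ 3,217.4 × g
RCF₂ = 11.18 × 14.5 × (6.33)² = 11.18 × 14.5 × 40.0689 ≈ 6,495.6 × g
Increase = 6,495.6 − 3,217.4 = 3,278.2

≈ 3300 × g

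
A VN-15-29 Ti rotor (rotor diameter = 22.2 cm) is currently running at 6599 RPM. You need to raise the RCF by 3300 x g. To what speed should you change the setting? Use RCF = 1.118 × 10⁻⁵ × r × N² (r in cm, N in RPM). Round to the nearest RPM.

8375 RPM

r = 22.2 / 2 = 11.1 cm
Current RCF = 1.118 × 10⁻⁵ × 11.1 × (6599)² = 1.118 × 10⁻⁵ × 11.1 × 43,546,801 ≈ 5,404.1 × g
Target RCF = 5,404.1 + 3,300 = 8,704.1 × g
N² = 8,704.1 / (12.4098 × 10⁻⁵) = 70,138,922
N ≈ √70,138,922 ≈ 8,374.9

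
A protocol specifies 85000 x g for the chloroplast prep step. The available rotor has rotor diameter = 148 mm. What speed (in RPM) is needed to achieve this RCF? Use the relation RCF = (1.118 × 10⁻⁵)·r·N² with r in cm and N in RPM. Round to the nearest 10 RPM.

r = 148 mm / 2 = 74 mm = 7.4 cm
85,000 = 1.118 × 10⁻⁵ × 7.4 × N²
N² = 85,000 / (8.2732 × 10⁻⁵) = 1,027,413,818
N ≈ √1,027,413,818 ≈ 32,053.3

N ≈ 32050 RPM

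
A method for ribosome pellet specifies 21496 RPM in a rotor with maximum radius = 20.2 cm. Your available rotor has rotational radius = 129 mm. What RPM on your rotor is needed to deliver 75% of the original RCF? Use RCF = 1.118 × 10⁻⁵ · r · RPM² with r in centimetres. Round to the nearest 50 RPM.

RCF_original = 1.118 × 10⁻⁵ × 20.2 × (21496)² = 1.118 × 10⁻⁵ × 20.2 × 462,078,016 ≈ 104,353.9 × g
Target RCF = 0.75 × 104,353.9 ≈ 78,265.4 × g
Your rotor: r = 129 mm = 12.9 cm
78,265.4 = 1.118 × 10⁻⁵ × 12.9 × N²
N² = 78,265.4 / (14.4222 × 10⁻⁵) = 542,673,101
N ≈ √542,673,101 ≈ 23,295.3

≈ 23300 RPM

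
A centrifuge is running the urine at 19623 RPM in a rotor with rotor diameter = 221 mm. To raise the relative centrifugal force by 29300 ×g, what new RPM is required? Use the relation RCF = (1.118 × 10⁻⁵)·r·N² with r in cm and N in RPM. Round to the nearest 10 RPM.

24940 RPM

r = 221 mm / 2 = 110.5 mm = 11.05 cm
Current RCF = 1.118 × 10⁻⁵ × 11.05 × (19623)² = 1.118 × 10⁻⁵ × 11.05 × 385,062,129 ≈ 47,570.2 × g
Target RCF = 47,570.2 + 29,300 = 76,870.2 × g
N² = 76,870.2 / (12.3539 × 10⁻⁵) = 622,234,274
N ≈ √622,234,274 ≈ 24,944.6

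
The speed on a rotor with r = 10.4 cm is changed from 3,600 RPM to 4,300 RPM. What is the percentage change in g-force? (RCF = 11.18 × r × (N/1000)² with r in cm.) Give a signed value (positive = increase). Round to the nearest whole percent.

+43%

RCF ∝ N², so the ratio is (4300/3600)² = (1.194444)² = 1.4267.
Change = 1.4267 − 1 = +0.4267 → +42.7%.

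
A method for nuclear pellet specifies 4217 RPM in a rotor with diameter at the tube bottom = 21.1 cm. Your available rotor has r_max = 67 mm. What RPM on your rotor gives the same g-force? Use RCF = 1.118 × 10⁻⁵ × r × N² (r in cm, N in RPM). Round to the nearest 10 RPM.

≈ 5290 RPM

Original rotor: r = 21.1 / 2 = 10.55 cm
RCF_original = 1.118 × 10⁻⁵ × 10.55 × (4217)² = 1.118 × 10⁻⁵ × 10.55 × 17,783,089 ≈ 2,097.5 × g
Your rotor: r = 67 mm = 6.7 cm
2,097.5 = 1.118 × 10⁻⁵ × 6.7 × N²
N² = 2,097.5 / (7.4906 × 10⁻⁵) = 28,001,762
N ≈ √28,001,762 ≈ 5,291.7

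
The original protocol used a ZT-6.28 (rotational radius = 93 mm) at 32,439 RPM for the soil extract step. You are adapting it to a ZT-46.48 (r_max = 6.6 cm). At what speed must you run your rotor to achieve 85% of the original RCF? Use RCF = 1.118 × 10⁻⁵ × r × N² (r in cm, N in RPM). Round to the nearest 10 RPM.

≈ 35500 RPM

Original rotor: r = 93 mm = 9.3 cm
RCF = 1.118 × 10⁻⁵ × r × N²
RCF_original = 1.118 × 10⁻⁵ × 9.3 × (32439)² = 1.118 × 10⁻⁵ × 9.3 × 1,052,288,721 ≈ 109,410.7 × g
Target RCF = 0.85 × 109,410.7 ≈ 92,999.1 × g
92,999.1 = 1.118 × 10⁻⁵ × 6.6 × N²
N² = 92,999.1 / (7.3788 × 10⁻⁵) = 1,260,355,342
N ≈ √1,260,355,342 ≈ 35,501.5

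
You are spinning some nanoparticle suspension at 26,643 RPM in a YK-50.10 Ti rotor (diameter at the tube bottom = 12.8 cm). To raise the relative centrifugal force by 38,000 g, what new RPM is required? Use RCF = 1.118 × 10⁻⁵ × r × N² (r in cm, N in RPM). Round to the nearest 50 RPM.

35250 RPM

r = 12.8 / 2 = 6.4 cm
Current RCF = 1.118 × 10⁻⁵ × 6.4 × (26643)² = 1.118 × 10⁻⁵ × 6.4 × 709,849,449 ≈ 50,791.1 × g
Target RCF = 50,791.1 + 38,000 = 88,791.1 × g
N² = 88,791.1 / (7.1552 × 10⁻⁵) = 1,240,931,071
N ≈ √1,240,931,071 ≈ 35,226.9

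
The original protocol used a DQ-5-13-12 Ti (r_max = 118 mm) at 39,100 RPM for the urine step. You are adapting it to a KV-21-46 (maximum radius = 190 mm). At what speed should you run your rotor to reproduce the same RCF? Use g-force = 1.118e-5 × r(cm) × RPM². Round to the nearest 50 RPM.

≈ 30800 RPM

Original rotor: r = 118 mm = 11.8 cm
RCF_original = 1.118 × 10⁻⁵ × 11.8 × (39100)² = 1.118 × 10⁻⁵ × 11.8 × 1,528,810,000 ≈ 201,686.7 × g
Your rotor: r = 190 mm = 19.0 cm
201,686.7 = 1.118 × 10⁻⁵ × 19 × N²
N² = 201,686.7 / (21.242 × 10⁻⁵) = 949,471,330
N ≈ √949,471,330 ≈ 30,813.5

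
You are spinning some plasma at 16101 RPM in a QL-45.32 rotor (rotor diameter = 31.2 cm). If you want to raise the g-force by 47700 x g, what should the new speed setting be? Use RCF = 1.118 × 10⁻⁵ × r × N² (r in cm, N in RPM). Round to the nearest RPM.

r = 31.2 / 2 = 15.6 cm
Current RCF = 1.118 × 10⁻⁵ × 15.6 × (16101)² = 1.118 × 10⁻⁵ × 15.6 × 259,242,201 ≈ 45,213.9 × g
Target RCF = 45,213.9 + 47,700 = 92,913.9 × g
N² = 92,913.9 / (17.4408 × 10⁻⁵) = 532,738,751
N ≈ √532,738,751 ≈ 23,081.1

23081 RPM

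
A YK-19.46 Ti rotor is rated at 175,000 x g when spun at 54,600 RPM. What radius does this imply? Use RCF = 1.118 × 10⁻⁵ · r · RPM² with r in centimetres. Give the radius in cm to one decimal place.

RCF = 1.118 × 10⁻⁵ × r × N²
175000 = 1.118 × 10⁻⁵ × r × (54600)²
r = 175000 / (1.118 × 10⁻⁵ × 2,981,160,000) = 175000 / 33329.37 ≈ 5.251 cm

r ≈ 5.3 cm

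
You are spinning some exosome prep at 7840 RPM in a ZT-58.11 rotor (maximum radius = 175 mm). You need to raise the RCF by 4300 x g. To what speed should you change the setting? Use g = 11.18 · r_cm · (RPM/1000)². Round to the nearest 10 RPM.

r = 175 mm = 17.5 cm
Current RCF = 11.18 × 17.5 × (7.84)² = 11.18 × 17.5 × 61.4656 ≈ 12,025.7 × g
Target RCF = 12,025.7 + 4,300 = 16,325.7 × g
(N/1000)² = 16,325.7 / 195.65 = 83.44339
N = 1000 × √83.44339 ≈ 9,134.7

N₂ ≈ 9130 RPM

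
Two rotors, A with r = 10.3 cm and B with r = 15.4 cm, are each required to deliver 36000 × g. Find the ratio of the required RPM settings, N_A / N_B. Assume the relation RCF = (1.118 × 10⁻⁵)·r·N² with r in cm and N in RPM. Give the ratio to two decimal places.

1.22

At fixed RCF, N ∝ 1/√r, so N_A/N_B = √(r_B/r_A) = √(15.4/10.3) = √1.495146 = 1.2228.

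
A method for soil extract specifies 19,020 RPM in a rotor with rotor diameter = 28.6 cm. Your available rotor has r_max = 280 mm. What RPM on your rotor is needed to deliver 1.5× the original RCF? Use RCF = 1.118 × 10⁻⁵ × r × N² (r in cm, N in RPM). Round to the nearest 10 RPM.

Original rotor: r = 28.6 / 2 = 14.3 cm
RCF = 1.118 × 10⁻⁵ × r × N²
RCF_original = 1.118 × 10⁻⁵ × 14.3 × (19020)² = 1.118 × 10⁻⁵ × 14.3 × 361,760,400 ≈ 57,836.1 × g
Target RCF = 1.5 × 57,836.1 ≈ 86,754.1 × g
Your rotor: r = 280 mm = 28.0 cm
86,754.1 = 1.118 × 10⁻⁵ × 28 × N²
N² = 86,754.1 / (31.304 × 10⁻⁵) = 277,134,232
N ≈ √277,134,232 ≈ 16,647.3

16650 RPM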